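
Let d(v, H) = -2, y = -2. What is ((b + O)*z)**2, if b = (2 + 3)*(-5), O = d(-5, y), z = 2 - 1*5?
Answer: 6561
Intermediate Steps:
z = -3 (z = 2 - 5 = -3)
O = -2
b = -25 (b = 5*(-5) = -25)
((b + O)*z)**2 = ((-25 - 2)*(-3))**2 = (-27*(-3))**2 = 81**2 = 6561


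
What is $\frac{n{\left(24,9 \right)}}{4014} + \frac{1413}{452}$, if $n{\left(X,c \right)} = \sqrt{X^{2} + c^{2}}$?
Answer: $\frac{1413}{452} + \frac{\sqrt{73}}{1338} \approx 3.1325$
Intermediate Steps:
$\frac{n{\left(24,9 \right)}}{4014} + \frac{1413}{452} = \frac{\sqrt{24^{2} + 9^{2}}}{4014} + \frac{1413}{452} = \sqrt{576 + 81} \cdot \frac{1}{4014} + 1413 \cdot \frac{1}{452} = \sqrt{657} \cdot \frac{1}{4014} + \frac{1413}{452} = 3 \sqrt{73} \cdot \frac{1}{4014} + \frac{1413}{452} = \frac{\sqrt{73}}{1338} + \frac{1413}{452} = \frac{1413}{452} + \frac{\sqrt{73}}{1338}$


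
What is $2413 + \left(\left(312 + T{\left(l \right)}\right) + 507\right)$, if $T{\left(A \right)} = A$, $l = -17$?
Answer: $3215$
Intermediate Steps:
$2413 + \left(\left(312 + T{\left(l \right)}\right) + 507\right) = 2413 + \left(\left(312 - 17\right) + 507\right) = 2413 + \left(295 + 507\right) = 2413 + 802 = 3215$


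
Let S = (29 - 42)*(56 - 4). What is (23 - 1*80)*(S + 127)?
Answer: 31293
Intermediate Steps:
S = -676 (S = -13*52 = -676)
(23 - 1*80)*(S + 127) = (23 - 1*80)*(-676 + 127) = (23 - 80)*(-549) = -57*(-549) = 31293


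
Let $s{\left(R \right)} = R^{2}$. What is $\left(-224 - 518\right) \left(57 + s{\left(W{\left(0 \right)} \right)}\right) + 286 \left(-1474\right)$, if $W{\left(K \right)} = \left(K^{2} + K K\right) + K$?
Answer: $-463858$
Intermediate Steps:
$W{\left(K \right)} = K + 2 K^{2}$ ($W{\left(K \right)} = \left(K^{2} + K^{2}\right) + K = 2 K^{2} + K = K + 2 K^{2}$)
$\left(-224 - 518\right) \left(57 + s{\left(W{\left(0 \right)} \right)}\right) + 286 \left(-1474\right) = \left(-224 - 518\right) \left(57 + \left(0 \left(1 + 2 \cdot 0\right)\right)^{2}\right) + 286 \left(-1474\right) = - 742 \left(57 + \left(0 \left(1 + 0\right)\right)^{2}\right) - 421564 = - 742 \left(57 + \left(0 \cdot 1\right)^{2}\right) - 421564 = - 742 \left(57 + 0^{2}\right) - 421564 = - 742 \left(57 + 0\right) - 421564 = \left(-742\right) 57 - 421564 = -42294 - 421564 = -463858$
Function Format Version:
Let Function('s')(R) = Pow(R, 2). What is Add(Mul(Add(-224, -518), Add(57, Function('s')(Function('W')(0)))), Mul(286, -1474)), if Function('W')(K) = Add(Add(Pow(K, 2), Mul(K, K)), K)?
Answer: -463858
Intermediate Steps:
Function('W')(K) = Add(K, Mul(2, Pow(K, 2))) (Function('W')(K) = Add(Add(Pow(K, 2), Pow(K, 2)), K) = Add(Mul(2, Pow(K, 2)), K) = Add(K, Mul(2, Pow(K, 2))))
Add(Mul(Add(-224, -518), Add(57, Function('s')(Function('W')(0)))), Mul(286, -1474)) = Add(Mul(Add(-224, -518), Add(57, Pow(Mul(0, Add(1, Mul(2, 0))), 2))), Mul(286, -1474)) = Add(Mul(-742, Add(57, Pow(Mul(0, Add(1, 0)), 2))), -421564) = Add(Mul(-742, Add(57, Pow(Mul(0, 1), 2))), -421564) = Add(Mul(-742, Add(57, Pow(0, 2))), -421564) = Add(Mul(-742, Add(57, 0)), -421564) = Add(Mul(-742, 57), -421564) = Add(-42294, -421564) = -463858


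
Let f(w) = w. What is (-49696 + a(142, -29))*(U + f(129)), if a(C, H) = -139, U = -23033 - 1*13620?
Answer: 1820173540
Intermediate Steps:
U = -36653 (U = -23033 - 13620 = -36653)
(-49696 + a(142, -29))*(U + f(129)) = (-49696 - 139)*(-36653 + 129) = -49835*(-36524) = 1820173540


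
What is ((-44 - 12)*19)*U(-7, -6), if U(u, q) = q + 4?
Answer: 2128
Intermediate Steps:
U(u, q) = 4 + q
((-44 - 12)*19)*U(-7, -6) = ((-44 - 12)*19)*(4 - 6) = -56*19*(-2) = -1064*(-2) = 2128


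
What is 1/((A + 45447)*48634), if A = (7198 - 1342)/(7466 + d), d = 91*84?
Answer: 7555/16698727702242 ≈ 4.5243e-10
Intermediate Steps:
d = 7644
A = 2928/7555 (A = (7198 - 1342)/(7466 + 7644) = 5856/15110 = 5856*(1/15110) = 2928/7555 ≈ 0.38756)
1/((A + 45447)*48634) = 1/((2928/7555 + 45447)*48634) = (1/48634)/(343355013/7555) = (7555/343355013)*(1/48634) = 7555/16698727702242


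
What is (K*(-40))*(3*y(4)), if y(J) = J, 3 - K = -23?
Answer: -12480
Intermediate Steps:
K = 26 (K = 3 - 1*(-23) = 3 + 23 = 26)
(K*(-40))*(3*y(4)) = (26*(-40))*(3*4) = -1040*12 = -12480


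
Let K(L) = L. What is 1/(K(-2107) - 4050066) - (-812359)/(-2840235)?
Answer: -3291822046342/11509123580655 ≈ -0.28602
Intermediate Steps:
1/(K(-2107) - 4050066) - (-812359)/(-2840235) = 1/(-2107 - 4050066) - (-812359)/(-2840235) = 1/(-4052173) - (-812359)*(-1)/2840235 = -1/4052173 - 1*812359/2840235 = -1/4052173 - 812359/2840235 = -3291822046342/11509123580655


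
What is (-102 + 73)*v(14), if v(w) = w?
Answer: -406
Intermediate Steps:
(-102 + 73)*v(14) = (-102 + 73)*14 = -29*14 = -406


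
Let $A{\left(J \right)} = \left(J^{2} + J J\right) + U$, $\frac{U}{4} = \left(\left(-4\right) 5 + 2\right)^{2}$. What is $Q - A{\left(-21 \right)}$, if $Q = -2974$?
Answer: $-5152$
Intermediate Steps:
$U = 1296$ ($U = 4 \left(\left(-4\right) 5 + 2\right)^{2} = 4 \left(-20 + 2\right)^{2} = 4 \left(-18\right)^{2} = 4 \cdot 324 = 1296$)
$A{\left(J \right)} = 1296 + 2 J^{2}$ ($A{\left(J \right)} = \left(J^{2} + J J\right) + 1296 = \left(J^{2} + J^{2}\right) + 1296 = 2 J^{2} + 1296 = 1296 + 2 J^{2}$)
$Q - A{\left(-21 \right)} = -2974 - \left(1296 + 2 \left(-21\right)^{2}\right) = -2974 - \left(1296 + 2 \cdot 441\right) = -2974 - \left(1296 + 882\right) = -2974 - 2178 = -5152$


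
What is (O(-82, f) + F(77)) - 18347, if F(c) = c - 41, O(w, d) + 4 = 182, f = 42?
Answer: -18133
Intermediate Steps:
O(w, d) = 178 (O(w, d) = -4 + 182 = 178)
F(c) = -41 + c
(O(-82, f) + F(77)) - 18347 = (178 + (-41 + 77)) - 18347 = (178 + 36) - 18347 = 214 - 18347 = -18133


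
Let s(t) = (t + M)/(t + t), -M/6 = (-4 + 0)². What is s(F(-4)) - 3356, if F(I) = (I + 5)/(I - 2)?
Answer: -6135/2 ≈ -3067.5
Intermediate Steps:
M = -96 (M = -6*(-4 + 0)² = -6*(-4)² = -6*16 = -96)
F(I) = (5 + I)/(-2 + I)
s(t) = (-96 + t)/(2*t) (s(t) = (t - 96)/(t + t) = (-96 + t)/((2*t)) = (-96 + t)*(1/(2*t)) = (-96 + t)/(2*t))
s(F(-4)) - 3356 = (-96 + (5 - 4)/(-2 - 4))/(2*(((5 - 4)/(-2 - 4)))) - 3356 = (-96 + 1/(-6))/(2*((1/(-6)))) - 3356 = (-96 - ⅙*1)/(2*((-⅙*1))) - 3356 = (-96 - ⅙)/(2*(-⅙)) - 3356 = (½)*(-6)*(-577/6) - 3356 = 577/2 - 3356 = -6135/2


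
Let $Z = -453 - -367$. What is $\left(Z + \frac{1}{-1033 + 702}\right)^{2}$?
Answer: $\frac{810370089}{109561} \approx 7396.5$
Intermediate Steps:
$Z = -86$ ($Z = -453 + 367 = -86$)
$\left(Z + \frac{1}{-1033 + 702}\right)^{2} = \left(-86 + \frac{1}{-1033 + 702}\right)^{2} = \left(-86 + \frac{1}{-331}\right)^{2} = \left(-86 - \frac{1}{331}\right)^{2} = \left(- \frac{28467}{331}\right)^{2} = \frac{810370089}{109561}$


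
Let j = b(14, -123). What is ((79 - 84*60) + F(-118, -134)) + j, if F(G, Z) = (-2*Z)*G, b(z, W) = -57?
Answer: -36642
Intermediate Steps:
F(G, Z) = -2*G*Z
j = -57
((79 - 84*60) + F(-118, -134)) + j = ((79 - 84*60) - 2*(-118)*(-134)) - 57 = ((79 - 5040) - 31624) - 57 = (-4961 - 31624) - 57 = -36585 - 57 = -36642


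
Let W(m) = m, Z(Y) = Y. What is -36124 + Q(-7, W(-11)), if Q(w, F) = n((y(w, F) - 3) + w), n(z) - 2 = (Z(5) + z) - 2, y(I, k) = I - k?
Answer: -36125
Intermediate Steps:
n(z) = 5 + z (n(z) = 2 + ((5 + z) - 2) = 2 + (3 + z) = 5 + z)
Q(w, F) = 2 - F + 2*w (Q(w, F) = 5 + (((w - F) - 3) + w) = 5 + ((-3 + w - F) + w) = 5 + (-3 - F + 2*w) = 2 - F + 2*w)
-36124 + Q(-7, W(-11)) = -36124 + (2 - 1*(-11) + 2*(-7)) = -36124 + (2 + 11 - 14) = -36124 - 1 = -36125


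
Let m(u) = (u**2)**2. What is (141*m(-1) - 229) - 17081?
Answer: -17169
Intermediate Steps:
m(u) = u**4
(141*m(-1) - 229) - 17081 = (141*(-1)**4 - 229) - 17081 = (141*1 - 229) - 17081 = (141 - 229) - 17081 = -88 - 17081 = -17169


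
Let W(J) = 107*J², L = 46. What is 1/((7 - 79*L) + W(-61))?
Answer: 1/394520 ≈ 2.5347e-6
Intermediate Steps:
1/((7 - 79*L) + W(-61)) = 1/((7 - 79*46) + 107*(-61)²) = 1/((7 - 3634) + 107*3721) = 1/(-3627 + 398147) = 1/394520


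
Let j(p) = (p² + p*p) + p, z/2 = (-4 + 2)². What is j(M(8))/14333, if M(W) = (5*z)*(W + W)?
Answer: 819840/14333 ≈ 57.199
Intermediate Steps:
z = 8 (z = 2*(-4 + 2)² = 2*(-2)² = 2*4 = 8)
M(W) = 80*W (M(W) = (5*8)*(W + W) = 40*(2*W) = 80*W)
j(p) = p + 2*p² (j(p) = (p² + p²) + p = 2*p² + p = p + 2*p²)
j(M(8))/14333 = ((80*8)*(1 + 2*(80*8)))/14333 = (640*(1 + 2*640))*(1/14333) = (640*(1 + 1280))*(1/14333) = (640*1281)*(1/14333) = 819840*(1/14333) = 819840/14333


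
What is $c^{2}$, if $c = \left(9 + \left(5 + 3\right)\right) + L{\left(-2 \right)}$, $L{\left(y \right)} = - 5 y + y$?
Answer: $625$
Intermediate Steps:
$L{\left(y \right)} = - 4 y$
$c = 25$ ($c = \left(9 + \left(5 + 3\right)\right) - -8 = \left(9 + 8\right) + 8 = 17 + 8 = 25$)
$c^{2} = 25^{2} = 625$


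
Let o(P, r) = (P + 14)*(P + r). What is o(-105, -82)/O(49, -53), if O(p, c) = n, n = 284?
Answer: 17017/284 ≈ 59.919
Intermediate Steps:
O(p, c) = 284
o(P, r) = (14 + P)*(P + r)
o(-105, -82)/O(49, -53) = ((-105)² + 14*(-105) + 14*(-82) - 105*(-82))/284 = (11025 - 1470 - 1148 + 8610)*(1/284) = 17017*(1/284) = 17017/284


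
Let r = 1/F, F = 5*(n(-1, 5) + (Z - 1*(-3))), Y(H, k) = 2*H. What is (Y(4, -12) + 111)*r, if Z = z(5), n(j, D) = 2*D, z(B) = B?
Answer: 119/90 ≈ 1.3222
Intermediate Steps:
Z = 5
F = 90 (F = 5*(2*5 + (5 - 1*(-3))) = 5*(10 + (5 + 3)) = 5*(10 + 8) = 5*18 = 90)
r = 1/90 ≈ 0.011111
(Y(4, -12) + 111)*r = (2*4 + 111)*(1/90) = (8 + 111)*(1/90) = 119*(1/90) = 119/90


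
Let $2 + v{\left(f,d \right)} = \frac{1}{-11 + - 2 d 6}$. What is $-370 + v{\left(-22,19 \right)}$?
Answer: $- \frac{88909}{239} \approx -372.0$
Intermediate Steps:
$v{\left(f,d \right)} = -2 + \frac{1}{-11 - 12 d}$ ($v{\left(f,d \right)} = -2 + \frac{1}{-11 + - 2 d 6} = -2 + \frac{1}{-11 - 12 d}$)
$-370 + v{\left(-22,19 \right)} = -370 + \frac{-23 - 456}{11 + 12 \cdot 19} = -370 + \frac{-23 - 456}{11 + 228} = -370 + \frac{1}{239} \left(-479\right) = -370 - \frac{479}{239} = - \frac{88909}{239}$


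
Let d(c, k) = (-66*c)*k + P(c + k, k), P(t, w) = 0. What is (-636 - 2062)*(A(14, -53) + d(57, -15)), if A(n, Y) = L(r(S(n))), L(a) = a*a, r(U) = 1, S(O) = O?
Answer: -152250838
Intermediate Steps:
d(c, k) = -66*c*k (d(c, k) = (-66*c)*k + 0 = -66*c*k + 0 = -66*c*k)
L(a) = a²
A(n, Y) = 1 (A(n, Y) = 1² = 1)
(-636 - 2062)*(A(14, -53) + d(57, -15)) = (-636 - 2062)*(1 - 66*57*(-15)) = -2698*(1 + 56430) = -2698*56431 = -152250838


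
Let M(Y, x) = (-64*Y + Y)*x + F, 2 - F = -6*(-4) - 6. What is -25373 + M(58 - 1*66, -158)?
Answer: -105021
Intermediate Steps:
F = -16 (F = 2 - (-6*(-4) - 6) = 2 - (24 - 6) = 2 - 1*18 = 2 - 18 = -16)
M(Y, x) = -16 - 63*Y*x (M(Y, x) = (-64*Y + Y)*x - 16 = (-63*Y)*x - 16 = -63*Y*x - 16 = -16 - 63*Y*x)
-25373 + M(58 - 1*66, -158) = -25373 + (-16 - 63*(58 - 1*66)*(-158)) = -25373 + (-16 - 63*(58 - 66)*(-158)) = -25373 + (-16 - 63*(-8)*(-158)) = -25373 + (-16 - 79632) = -25373 - 79648 = -105021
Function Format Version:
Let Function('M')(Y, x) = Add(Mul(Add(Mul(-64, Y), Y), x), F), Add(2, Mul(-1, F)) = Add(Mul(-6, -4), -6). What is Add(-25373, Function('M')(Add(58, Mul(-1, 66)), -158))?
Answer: -105021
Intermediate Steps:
F = -16 (F = Add(2, Mul(-1, Add(Mul(-6, -4), -6))) = Add(2, Mul(-1, Add(24, -6))) = Add(2, Mul(-1, 18)) = Add(2, -18) = -16)
Function('M')(Y, x) = Add(-16, Mul(-63, Y, x)) (Function('M')(Y, x) = Add(Mul(Add(Mul(-64, Y), Y), x), -16) = Add(Mul(Mul(-63, Y), x), -16) = Add(Mul(-63, Y, x), -16) = Add(-16, Mul(-63, Y, x)))
Add(-25373, Function('M')(Add(58, Mul(-1, 66)), -158)) = Add(-25373, Add(-16, Mul(-63, Add(58, Mul(-1, 66)), -158))) = Add(-25373, Add(-16, Mul(-63, Add(58, -66), -158))) = Add(-25373, Add(-16, Mul(-63, -8, -158))) = Add(-25373, Add(-16, -79632)) = Add(-25373, -79648) = -105021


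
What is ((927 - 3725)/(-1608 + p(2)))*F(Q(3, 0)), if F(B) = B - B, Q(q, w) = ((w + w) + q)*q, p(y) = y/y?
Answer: 0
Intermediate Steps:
p(y) = 1
Q(q, w) = q*(q + 2*w) (Q(q, w) = (2*w + q)*q = (q + 2*w)*q = q*(q + 2*w))
F(B) = 0
((927 - 3725)/(-1608 + p(2)))*F(Q(3, 0)) = ((927 - 3725)/(-1608 + 1))*0 = -2798/(-1607)*0 = -2798*(-1/1607)*0 = (2798/1607)*0 = 0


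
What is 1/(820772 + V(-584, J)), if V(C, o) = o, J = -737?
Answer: 1/820035 ≈ 1.2195e-6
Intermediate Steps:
1/(820772 + V(-584, J)) = 1/(820772 - 737) = 1/820035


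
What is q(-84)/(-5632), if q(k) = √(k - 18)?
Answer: -I*√102/5632 ≈ -0.0017932*I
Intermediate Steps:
q(k) = √(-18 + k)
q(-84)/(-5632) = √(-18 - 84)/(-5632) = √(-102)*(-1/5632) = (I*√102)*(-1/5632) = -I*√102/5632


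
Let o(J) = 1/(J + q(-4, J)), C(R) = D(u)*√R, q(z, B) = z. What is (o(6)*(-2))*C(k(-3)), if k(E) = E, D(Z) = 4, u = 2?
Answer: -4*I*√3 ≈ -6.9282*I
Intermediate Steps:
C(R) = 4*√R
o(J) = 1/(-4 + J) (o(J) = 1/(J - 4) = 1/(-4 + J))
(o(6)*(-2))*C(k(-3)) = (-2/(-4 + 6))*(4*√(-3)) = (-2/2)*(4*(I*√3)) = ((½)*(-2))*(4*I*√3) = -4*I*√3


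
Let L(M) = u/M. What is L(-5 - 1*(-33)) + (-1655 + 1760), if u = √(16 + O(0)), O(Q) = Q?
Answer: 736/7 ≈ 105.14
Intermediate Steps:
u = 4 (u = √(16 + 0) = √16 = 4)
L(M) = 4/M
L(-5 - 1*(-33)) + (-1655 + 1760) = 4/(-5 - 1*(-33)) + (-1655 + 1760) = 4/(-5 + 33) + 105 = 4/28 + 105 = 4*(1/28) + 105 = ⅐ + 105 = 736/7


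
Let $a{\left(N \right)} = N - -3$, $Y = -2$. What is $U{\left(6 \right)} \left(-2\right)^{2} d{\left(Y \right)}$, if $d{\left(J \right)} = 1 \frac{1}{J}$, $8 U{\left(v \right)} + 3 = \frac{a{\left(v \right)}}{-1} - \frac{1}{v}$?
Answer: $\frac{73}{24} \approx 3.0417$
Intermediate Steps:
$a{\left(N \right)} = 3 + N$ ($a{\left(N \right)} = N + 3 = 3 + N$)
$U{\left(v \right)} = - \frac{3}{4} - \frac{v}{8} - \frac{1}{8 v}$ ($U{\left(v \right)} = - \frac{3}{8} + \frac{\frac{3 + v}{-1} - \frac{1}{v}}{8} = - \frac{3}{8} + \frac{\left(3 + v\right) \left(-1\right) - \frac{1}{v}}{8} = - \frac{3}{8} + \frac{\left(-3 - v\right) - \frac{1}{v}}{8} = - \frac{3}{8} + \frac{-3 - v - \frac{1}{v}}{8} = - \frac{3}{8} - \left(\frac{3}{8} + \frac{v}{8} + \frac{1}{8 v}\right) = - \frac{3}{4} - \frac{v}{8} - \frac{1}{8 v}$)
$d{\left(J \right)} = \frac{1}{J}$
$U{\left(6 \right)} \left(-2\right)^{2} d{\left(Y \right)} = \frac{\frac{-1 - 6 \left(6 + 6\right)}{8 \cdot 6} \left(-2\right)^{2}}{-2} = \frac{1}{8} \cdot \frac{1}{6} \left(-1 - 6 \cdot 12\right) 4 \left(- \frac{1}{2}\right) = \frac{1}{8} \cdot \frac{1}{6} \left(-1 - 72\right) 4 \left(- \frac{1}{2}\right) = \frac{1}{8} \cdot \frac{1}{6} \left(-73\right) 4 \left(- \frac{1}{2}\right) = \left(- \frac{73}{48}\right) 4 \left(- \frac{1}{2}\right) = \left(- \frac{73}{12}\right) \left(- \frac{1}{2}\right) = \frac{73}{24}$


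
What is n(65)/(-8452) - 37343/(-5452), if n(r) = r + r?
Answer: 78728569/11520076 ≈ 6.8340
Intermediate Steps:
n(r) = 2*r
n(65)/(-8452) - 37343/(-5452) = (2*65)/(-8452) - 37343/(-5452) = 130*(-1/8452) - 37343*(-1/5452) = -65/4226 + 37343/5452 = 78728569/11520076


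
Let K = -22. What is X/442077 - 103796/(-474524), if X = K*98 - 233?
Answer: 11188046614/52444036587 ≈ 0.21333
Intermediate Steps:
X = -2389 (X = -22*98 - 233 = -2156 - 233 = -2389)
X/442077 - 103796/(-474524) = -2389/442077 - 103796/(-474524) = -2389*1/442077 - 103796*(-1/474524) = -2389/442077 + 25949/118631 = 11188046614/52444036587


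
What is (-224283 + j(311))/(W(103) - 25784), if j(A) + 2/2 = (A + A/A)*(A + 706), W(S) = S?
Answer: -93020/25681 ≈ -3.6221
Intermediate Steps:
j(A) = -1 + (1 + A)*(706 + A) (j(A) = -1 + (A + A/A)*(A + 706) = -1 + (A + 1)*(706 + A) = -1 + (1 + A)*(706 + A))
(-224283 + j(311))/(W(103) - 25784) = (-224283 + (705 + 311² + 707*311))/(103 - 25784) = (-224283 + (705 + 96721 + 219877))/(-25681) = (-224283 + 317303)*(-1/25681) = 93020*(-1/25681) = -93020/25681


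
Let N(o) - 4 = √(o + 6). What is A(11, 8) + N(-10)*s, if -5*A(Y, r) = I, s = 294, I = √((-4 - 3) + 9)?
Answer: 1176 + 588*I - √2/5 ≈ 1175.7 + 588.0*I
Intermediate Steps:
I = √2 (I = √(-7 + 9) = √2 ≈ 1.4142)
N(o) = 4 + √(6 + o) (N(o) = 4 + √(o + 6) = 4 + √(6 + o))
A(Y, r) = -√2/5
A(11, 8) + N(-10)*s = -√2/5 + (4 + √(6 - 10))*294 = -√2/5 + (4 + √(-4))*294 = -√2/5 + (4 + 2*I)*294 = -√2/5 + (1176 + 588*I) = 1176 + 588*I - √2/5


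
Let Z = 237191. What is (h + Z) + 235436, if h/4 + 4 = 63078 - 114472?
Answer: 267035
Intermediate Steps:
h = -205592 (h = -16 + 4*(63078 - 114472) = -16 + 4*(-51394) = -16 - 205576 = -205592)
(h + Z) + 235436 = (-205592 + 237191) + 235436 = 31599 + 235436 = 267035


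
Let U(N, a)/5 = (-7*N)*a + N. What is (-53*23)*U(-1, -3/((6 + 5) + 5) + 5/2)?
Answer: -1481085/16 ≈ -92568.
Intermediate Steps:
U(N, a) = 5*N - 35*N*a (U(N, a) = 5*((-7*N)*a + N) = 5*(-7*N*a + N) = 5*(N - 7*N*a) = 5*N - 35*N*a)
(-53*23)*U(-1, -3/((6 + 5) + 5) + 5/2) = (-53*23)*(5*(-1)*(1 - 7*(-3/((6 + 5) + 5) + 5/2))) = -6095*(-1)*(1 - 7*(-3/(11 + 5) + 5*(½))) = -6095*(-1)*(1 - 7*(-3/16 + 5/2)) = -6095*(-1)*(1 - 7*37/16) = -6095*(-1)*(1 - 259/16) = -6095*(-1)*(-243)/16 = -1219*1215/16 = -1481085/16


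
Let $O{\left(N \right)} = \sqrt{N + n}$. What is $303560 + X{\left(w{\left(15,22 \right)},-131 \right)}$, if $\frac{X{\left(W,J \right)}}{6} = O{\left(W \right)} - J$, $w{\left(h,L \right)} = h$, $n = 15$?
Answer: $304346 + 6 \sqrt{30} \approx 3.0438 \cdot 10^{5}$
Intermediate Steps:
$O{\left(N \right)} = \sqrt{15 + N}$ ($O{\left(N \right)} = \sqrt{N + 15} = \sqrt{15 + N}$)
$X{\left(W,J \right)} = - 6 J + 6 \sqrt{15 + W}$ ($X{\left(W,J \right)} = 6 \left(\sqrt{15 + W} - J\right) = - 6 J + 6 \sqrt{15 + W}$)
$303560 + X{\left(w{\left(15,22 \right)},-131 \right)} = 303560 + \left(\left(-6\right) \left(-131\right) + 6 \sqrt{15 + 15}\right) = 303560 + \left(786 + 6 \sqrt{30}\right) = 304346 + 6 \sqrt{30}$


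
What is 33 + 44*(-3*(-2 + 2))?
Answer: 33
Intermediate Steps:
33 + 44*(-3*(-2 + 2)) = 33 + 44*(-3*0) = 33 + 44*0 = 33 + 0 = 33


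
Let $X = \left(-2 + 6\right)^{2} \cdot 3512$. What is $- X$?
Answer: $-56192$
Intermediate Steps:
$X = 56192$ ($X = 4^{2} \cdot 3512 = 16 \cdot 3512 = 56192$)
$- X = \left(-1\right) 56192 = -56192$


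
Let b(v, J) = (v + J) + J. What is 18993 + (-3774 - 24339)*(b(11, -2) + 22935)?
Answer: -644949453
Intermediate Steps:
b(v, J) = v + 2*J (b(v, J) = (J + v) + J = v + 2*J)
18993 + (-3774 - 24339)*(b(11, -2) + 22935) = 18993 + (-3774 - 24339)*((11 + 2*(-2)) + 22935) = 18993 - 28113*((11 - 4) + 22935) = 18993 - 28113*(7 + 22935) = 18993 - 28113*22942 = 18993 - 644968446 = -644949453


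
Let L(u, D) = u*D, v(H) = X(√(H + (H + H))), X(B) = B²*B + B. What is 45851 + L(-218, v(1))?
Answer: 45851 - 872*√3 ≈ 44341.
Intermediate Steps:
X(B) = B + B³ (X(B) = B³ + B = B + B³)
v(H) = √3*√H + 3*√3*H^(3/2) (v(H) = √(H + (H + H)) + (√(H + (H + H)))³ = √(H + 2*H) + (√(H + 2*H))³ = √(3*H) + (√(3*H))³ = √3*√H + (√3*√H)³ = √3*√H + 3*√3*H^(3/2))
L(u, D) = D*u
45851 + L(-218, v(1)) = 45851 + (√3*√1*(1 + 3*1))*(-218) = 45851 + (√3*1*(1 + 3))*(-218) = 45851 + (√3*1*4)*(-218) = 45851 + (4*√3)*(-218) = 45851 - 872*√3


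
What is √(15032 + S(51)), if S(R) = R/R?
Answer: √15033 ≈ 122.61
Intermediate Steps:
S(R) = 1
√(15032 + S(51)) = √(15032 + 1) = √15033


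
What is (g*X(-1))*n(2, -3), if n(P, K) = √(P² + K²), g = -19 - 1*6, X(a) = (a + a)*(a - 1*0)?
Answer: -50*√13 ≈ -180.28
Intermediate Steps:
X(a) = 2*a² (X(a) = (2*a)*(a + 0) = (2*a)*a = 2*a²)
g = -25 (g = -19 - 6 = -25)
n(P, K) = √(K² + P²)
(g*X(-1))*n(2, -3) = (-50*(-1)²)*√((-3)² + 2²) = (-50)*√(9 + 4) = (-25*2)*√13 = -50*√13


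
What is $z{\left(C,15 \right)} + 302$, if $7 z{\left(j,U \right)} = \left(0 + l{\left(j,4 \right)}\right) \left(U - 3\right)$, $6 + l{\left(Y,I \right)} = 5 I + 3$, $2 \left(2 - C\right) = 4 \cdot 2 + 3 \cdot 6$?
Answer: $\frac{2318}{7} \approx 331.14$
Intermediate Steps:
$C = -11$ ($C = 2 - \frac{4 \cdot 2 + 3 \cdot 6}{2} = 2 - \frac{8 + 18}{2} = 2 - 13 = -11$)
$l{\left(Y,I \right)} = -3 + 5 I$ ($l{\left(Y,I \right)} = -6 + \left(5 I + 3\right) = -6 + \left(3 + 5 I\right) = -3 + 5 I$)
$z{\left(j,U \right)} = - \frac{51}{7} + \frac{17 U}{7}$ ($z{\left(j,U \right)} = \frac{\left(0 + \left(-3 + 5 \cdot 4\right)\right) \left(U - 3\right)}{7} = \frac{\left(0 + \left(-3 + 20\right)\right) \left(-3 + U\right)}{7} = \frac{\left(0 + 17\right) \left(-3 + U\right)}{7} = \frac{17 \left(-3 + U\right)}{7} = \frac{-51 + 17 U}{7} = - \frac{51}{7} + \frac{17 U}{7}$)
$z{\left(C,15 \right)} + 302 = \left(- \frac{51}{7} + \frac{17}{7} \cdot 15\right) + 302 = \left(- \frac{51}{7} + \frac{255}{7}\right) + 302 = \frac{204}{7} + 302 = \frac{2318}{7}$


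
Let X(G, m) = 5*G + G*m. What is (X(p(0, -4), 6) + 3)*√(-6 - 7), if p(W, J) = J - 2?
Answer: -63*I*√13 ≈ -227.15*I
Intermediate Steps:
p(W, J) = -2 + J
(X(p(0, -4), 6) + 3)*√(-6 - 7) = ((-2 - 4)*(5 + 6) + 3)*√(-6 - 7) = (-6*11 + 3)*√(-13) = (-66 + 3)*(I*√13) = -63*I*√13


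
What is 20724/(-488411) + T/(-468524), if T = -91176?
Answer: 3898530/25619377 ≈ 0.15217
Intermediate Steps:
20724/(-488411) + T/(-468524) = 20724/(-488411) - 91176/(-468524) = 20724*(-1/488411) - 91176*(-1/468524) = -1884/44401 + 786/4039 = 3898530/25619377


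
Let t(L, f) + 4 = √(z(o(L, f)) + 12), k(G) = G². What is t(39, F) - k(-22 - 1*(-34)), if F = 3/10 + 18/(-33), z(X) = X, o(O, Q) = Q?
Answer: -148 + √142230/110 ≈ -144.57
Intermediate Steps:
F = -27/110 (F = 3*(⅒) + 18*(-1/33) = 3/10 - 6/11 = -27/110 ≈ -0.24545)
t(L, f) = -4 + √(12 + f) (t(L, f) = -4 + √(f + 12) = -4 + √(12 + f))
t(39, F) - k(-22 - 1*(-34)) = (-4 + √(12 - 27/110)) - (-22 - 1*(-34))² = (-4 + √(1293/110)) - (-22 + 34)² = (-4 + √142230/110) - 1*12² = (-4 + √142230/110) - 1*144 = (-4 + √142230/110) - 144 = -148 + √142230/110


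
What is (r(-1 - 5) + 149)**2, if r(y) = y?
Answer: 20449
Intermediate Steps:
(r(-1 - 5) + 149)**2 = ((-1 - 5) + 149)**2 = (-6 + 149)**2 = 143**2 = 20449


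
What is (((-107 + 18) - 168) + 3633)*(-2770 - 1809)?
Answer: -15458704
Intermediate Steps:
(((-107 + 18) - 168) + 3633)*(-2770 - 1809) = ((-89 - 168) + 3633)*(-4579) = (-257 + 3633)*(-4579) = 3376*(-4579) = -15458704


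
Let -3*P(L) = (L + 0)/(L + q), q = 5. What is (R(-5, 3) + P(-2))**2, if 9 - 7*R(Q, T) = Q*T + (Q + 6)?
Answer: 48841/3969 ≈ 12.306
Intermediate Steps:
R(Q, T) = 3/7 - Q/7 - Q*T/7 (R(Q, T) = 9/7 - (Q*T + (Q + 6))/7 = 9/7 - (Q*T + (6 + Q))/7 = 9/7 - (6 + Q + Q*T)/7 = 9/7 + (-6/7 - Q/7 - Q*T/7) = 3/7 - Q/7 - Q*T/7)
P(L) = -L/(3*(5 + L)) (P(L) = -(L + 0)/(3*(L + 5)) = -L/(3*(5 + L)))
(R(-5, 3) + P(-2))**2 = ((3/7 - 1/7*(-5) - 1/7*(-5)*3) - 1*(-2)/(15 + 3*(-2)))**2 = ((3/7 + 5/7 + 15/7) - 1*(-2)/(15 - 6))**2 = (23/7 - 1*(-2)/9)**2 = (23/7 - 1*(-2)*1/9)**2 = (23/7 + 2/9)**2 = (221/63)**2 = 48841/3969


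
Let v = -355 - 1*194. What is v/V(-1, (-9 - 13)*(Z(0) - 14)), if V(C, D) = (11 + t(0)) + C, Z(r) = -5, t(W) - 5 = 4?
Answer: -549/19 ≈ -28.895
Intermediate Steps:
t(W) = 9 (t(W) = 5 + 4 = 9)
V(C, D) = 20 + C (V(C, D) = (11 + 9) + C = 20 + C)
v = -549 (v = -355 - 194 = -549)
v/V(-1, (-9 - 13)*(Z(0) - 14)) = -549/(20 - 1) = -549/19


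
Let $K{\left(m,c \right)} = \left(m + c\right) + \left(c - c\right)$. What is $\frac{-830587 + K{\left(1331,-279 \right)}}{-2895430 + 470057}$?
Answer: $\frac{829535}{2425373} \approx 0.34202$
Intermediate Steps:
$K{\left(m,c \right)} = c + m$ ($K{\left(m,c \right)} = \left(c + m\right) + 0 = c + m$)
$\frac{-830587 + K{\left(1331,-279 \right)}}{-2895430 + 470057} = \frac{-830587 + \left(-279 + 1331\right)}{-2895430 + 470057} = \frac{-830587 + 1052}{-2425373} = \left(-829535\right) \left(- \frac{1}{2425373}\right) = \frac{829535}{2425373}$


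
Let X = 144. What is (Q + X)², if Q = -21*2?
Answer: 10404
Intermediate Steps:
Q = -42
(Q + X)² = (-42 + 144)² = 102² = 10404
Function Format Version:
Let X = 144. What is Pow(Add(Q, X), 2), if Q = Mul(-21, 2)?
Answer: 10404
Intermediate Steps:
Q = -42
Pow(Add(Q, X), 2) = Pow(Add(-42, 144), 2) = Pow(102, 2) = 10404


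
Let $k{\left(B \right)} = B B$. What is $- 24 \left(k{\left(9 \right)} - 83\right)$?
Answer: $48$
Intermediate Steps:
$k{\left(B \right)} = B^{2}$
$- 24 \left(k{\left(9 \right)} - 83\right) = - 24 \left(9^{2} - 83\right) = - 24 \left(81 - 83\right) = \left(-24\right) \left(-2\right) = 48$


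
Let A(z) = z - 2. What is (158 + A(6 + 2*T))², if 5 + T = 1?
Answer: 23716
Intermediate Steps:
T = -4 (T = -5 + 1 = -4)
A(z) = -2 + z
(158 + A(6 + 2*T))² = (158 + (-2 + (6 + 2*(-4))))² = (158 + (-2 + (6 - 8)))² = (158 + (-2 - 2))² = (158 - 4)² = 154² = 23716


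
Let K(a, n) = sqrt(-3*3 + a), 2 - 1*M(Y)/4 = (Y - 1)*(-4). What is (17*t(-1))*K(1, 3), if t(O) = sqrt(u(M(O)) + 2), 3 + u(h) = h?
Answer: -170*sqrt(2) ≈ -240.42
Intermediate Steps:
M(Y) = -8 + 16*Y (M(Y) = 8 - 4*(Y - 1)*(-4) = 8 - 4*(-1 + Y)*(-4) = 8 - 4*(4 - 4*Y) = 8 + (-16 + 16*Y) = -8 + 16*Y)
u(h) = -3 + h
t(O) = sqrt(-9 + 16*O) (t(O) = sqrt((-3 + (-8 + 16*O)) + 2) = sqrt((-11 + 16*O) + 2) = sqrt(-9 + 16*O))
K(a, n) = sqrt(-9 + a)
(17*t(-1))*K(1, 3) = (17*sqrt(-9 + 16*(-1)))*sqrt(-9 + 1) = (17*sqrt(-9 - 16))*sqrt(-8) = (17*sqrt(-25))*(2*I*sqrt(2)) = (17*(5*I))*(2*I*sqrt(2)) = (85*I)*(2*I*sqrt(2)) = -170*sqrt(2)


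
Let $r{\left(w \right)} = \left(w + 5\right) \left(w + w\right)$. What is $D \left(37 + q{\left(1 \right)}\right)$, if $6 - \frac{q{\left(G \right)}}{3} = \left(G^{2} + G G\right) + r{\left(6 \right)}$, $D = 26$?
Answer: $-9022$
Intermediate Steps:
$r{\left(w \right)} = 2 w \left(5 + w\right)$ ($r{\left(w \right)} = \left(5 + w\right) 2 w = 2 w \left(5 + w\right)$)
$q{\left(G \right)} = -378 - 6 G^{2}$ ($q{\left(G \right)} = 18 - 3 \left(\left(G^{2} + G G\right) + 2 \cdot 6 \left(5 + 6\right)\right) = 18 - 3 \left(\left(G^{2} + G^{2}\right) + 2 \cdot 6 \cdot 11\right) = 18 - 3 \left(2 G^{2} + 132\right) = 18 - 3 \left(132 + 2 G^{2}\right) = 18 - \left(396 + 6 G^{2}\right) = -378 - 6 G^{2}$)
$D \left(37 + q{\left(1 \right)}\right) = 26 \left(37 - \left(378 + 6 \cdot 1^{2}\right)\right) = 26 \left(37 - 384\right) = 26 \left(-347\right) = -9022$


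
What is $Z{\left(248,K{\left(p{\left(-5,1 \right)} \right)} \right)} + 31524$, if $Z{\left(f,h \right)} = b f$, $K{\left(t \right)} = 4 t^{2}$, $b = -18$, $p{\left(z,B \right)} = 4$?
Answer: $27060$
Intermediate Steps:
$Z{\left(f,h \right)} = - 18 f$
$Z{\left(248,K{\left(p{\left(-5,1 \right)} \right)} \right)} + 31524 = \left(-18\right) 248 + 31524 = -4464 + 31524 = 27060$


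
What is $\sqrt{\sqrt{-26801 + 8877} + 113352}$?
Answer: $\sqrt{113352 + 2 i \sqrt{4481}} \approx 336.68 + 0.199 i$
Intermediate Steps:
$\sqrt{\sqrt{-26801 + 8877} + 113352} = \sqrt{\sqrt{-17924} + 113352} = \sqrt{2 i \sqrt{4481} + 113352} = \sqrt{113352 + 2 i \sqrt{4481}}$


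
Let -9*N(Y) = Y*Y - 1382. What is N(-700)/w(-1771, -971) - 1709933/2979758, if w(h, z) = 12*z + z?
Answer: 97054079701/26040105162 ≈ 3.7271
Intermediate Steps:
N(Y) = 1382/9 - Y**2/9 (N(Y) = -(Y*Y - 1382)/9 = -(Y**2 - 1382)/9 = -(-1382 + Y**2)/9 = 1382/9 - Y**2/9)
w(h, z) = 13*z
N(-700)/w(-1771, -971) - 1709933/2979758 = (1382/9 - 1/9*(-700)**2)/((13*(-971))) - 1709933/2979758 = (1382/9 - 1/9*490000)/(-12623) - 1709933*1/2979758 = (1382/9 - 490000/9)*(-1/12623) - 1709933/2979758 = -488618/9*(-1/12623) - 1709933/2979758 = 37586/8739 - 1709933/2979758 = 97054079701/26040105162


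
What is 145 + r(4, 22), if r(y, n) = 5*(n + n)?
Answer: 365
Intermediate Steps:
r(y, n) = 10*n (r(y, n) = 5*(2*n) = 10*n)
145 + r(4, 22) = 145 + 10*22 = 145 + 220 = 365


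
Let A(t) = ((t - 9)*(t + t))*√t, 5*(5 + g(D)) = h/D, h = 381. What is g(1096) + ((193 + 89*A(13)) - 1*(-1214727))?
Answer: 6657734581/5480 + 9256*√13 ≈ 1.2483e+6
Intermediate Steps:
g(D) = -5 + 381/(5*D) (g(D) = -5 + (381/D)/5 = -5 + 381/(5*D))
A(t) = 2*t^(3/2)*(-9 + t) (A(t) = ((-9 + t)*(2*t))*√t = (2*t*(-9 + t))*√t = 2*t^(3/2)*(-9 + t))
g(1096) + ((193 + 89*A(13)) - 1*(-1214727)) = (-5 + (381/5)/1096) + ((193 + 89*(2*13^(3/2)*(-9 + 13))) - 1*(-1214727)) = (-5 + (381/5)*(1/1096)) + ((193 + 89*(2*(13*√13)*4)) + 1214727) = (-5 + 381/5480) + ((193 + 89*(104*√13)) + 1214727) = -27019/5480 + ((193 + 9256*√13) + 1214727) = -27019/5480 + (1214920 + 9256*√13) = 6657734581/5480 + 9256*√13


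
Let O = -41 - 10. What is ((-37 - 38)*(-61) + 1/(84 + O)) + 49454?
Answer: 1782958/33 ≈ 54029.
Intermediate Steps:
O = -51
((-37 - 38)*(-61) + 1/(84 + O)) + 49454 = ((-37 - 38)*(-61) + 1/(84 - 51)) + 49454 = (-75*(-61) + 1/33) + 49454 = (4575 + 1/33) + 49454 = 150976/33 + 49454 = 1782958/33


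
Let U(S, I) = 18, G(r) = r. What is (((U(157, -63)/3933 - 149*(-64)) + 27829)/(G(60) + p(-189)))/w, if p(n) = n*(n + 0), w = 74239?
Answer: 16328507/1160823052983 ≈ 1.4066e-5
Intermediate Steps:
p(n) = n**2 (p(n) = n*n = n**2)
(((U(157, -63)/3933 - 149*(-64)) + 27829)/(G(60) + p(-189)))/w = (((18/3933 - 149*(-64)) + 27829)/(60 + (-189)**2))/74239 = (((18*(1/3933) - 1*(-9536)) + 27829)/(60 + 35721))*(1/74239) = (((2/437 + 9536) + 27829)/35781)*(1/74239) = ((4167234/437 + 27829)*(1/35781))*(1/74239) = ((16328507/437)*(1/35781))*(1/74239) = (16328507/15636297)*(1/74239) = 16328507/1160823052983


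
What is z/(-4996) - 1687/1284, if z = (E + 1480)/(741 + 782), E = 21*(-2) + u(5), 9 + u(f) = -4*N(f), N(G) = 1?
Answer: -1604757187/1221229734 ≈ -1.3141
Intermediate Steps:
u(f) = -13 (u(f) = -9 - 4*1 = -9 - 4 = -13)
E = -55 (E = 21*(-2) - 13 = -42 - 13 = -55)
z = 1425/1523 (z = (-55 + 1480)/(741 + 782) = 1425/1523 ≈ 0.93565)
z/(-4996) - 1687/1284 = (1425/1523)/(-4996) - 1687/1284 = (1425/1523)*(-1/4996) - 1687*1/1284 = -1425/7608908 - 1687/1284 = -1604757187/1221229734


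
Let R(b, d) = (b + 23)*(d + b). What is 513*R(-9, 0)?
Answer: -64638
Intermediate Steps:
R(b, d) = (23 + b)*(b + d)
513*R(-9, 0) = 513*((-9)**2 + 23*(-9) + 23*0 - 9*0) = 513*(81 - 207 + 0 + 0) = 513*(-126) = -64638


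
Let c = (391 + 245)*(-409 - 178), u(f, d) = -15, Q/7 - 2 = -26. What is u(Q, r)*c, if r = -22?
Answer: 5599980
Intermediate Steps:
Q = -168 (Q = 14 + 7*(-26) = 14 - 182 = -168)
c = -373332 (c = 636*(-587) = -373332)
u(Q, r)*c = -15*(-373332) = 5599980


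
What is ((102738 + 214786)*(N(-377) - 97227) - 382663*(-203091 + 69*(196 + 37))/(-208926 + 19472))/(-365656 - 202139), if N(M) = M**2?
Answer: -270106176517591/10757103393 ≈ -25110.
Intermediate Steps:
((102738 + 214786)*(N(-377) - 97227) - 382663*(-203091 + 69*(196 + 37))/(-208926 + 19472))/(-365656 - 202139) = ((102738 + 214786)*((-377)**2 - 97227) - 382663*(-203091 + 69*(196 + 37))/(-208926 + 19472))/(-365656 - 202139) = (317524*(142129 - 97227) - 382663/((-189454/(-203091 + 69*233))))/(-567795) = (317524*44902 - 382663/((-189454/(-203091 + 16077))))*(-1/567795) = (14257462648 - 382663/((-189454/(-187014))))*(-1/567795) = (14257462648 - 382663/((-189454*(-1/187014))))*(-1/567795) = (14257462648 - 382663/94727/93507)*(-1/567795) = (14257462648 - 382663*93507/94727)*(-1/567795) = (14257462648 - 35781669141/94727)*(-1/567795) = (1350530882587955/94727)*(-1/567795) = -270106176517591/10757103393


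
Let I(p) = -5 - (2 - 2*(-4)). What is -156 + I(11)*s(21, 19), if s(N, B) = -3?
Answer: -111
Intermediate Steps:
I(p) = -15 (I(p) = -5 - (2 + 8) = -5 - 1*10 = -5 - 10 = -15)
-156 + I(11)*s(21, 19) = -156 - 15*(-3) = -156 + 45 = -111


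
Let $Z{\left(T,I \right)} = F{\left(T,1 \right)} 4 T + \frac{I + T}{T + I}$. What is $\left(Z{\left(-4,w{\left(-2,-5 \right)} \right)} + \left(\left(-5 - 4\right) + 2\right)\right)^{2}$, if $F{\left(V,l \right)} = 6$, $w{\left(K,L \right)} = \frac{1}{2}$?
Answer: $10404$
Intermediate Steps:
$w{\left(K,L \right)} = \frac{1}{2}$
$Z{\left(T,I \right)} = 1 + 24 T$ ($Z{\left(T,I \right)} = 6 \cdot 4 T + \frac{I + T}{T + I} = 24 T + \frac{I + T}{I + T} = 24 T + 1 = 1 + 24 T$)
$\left(Z{\left(-4,w{\left(-2,-5 \right)} \right)} + \left(\left(-5 - 4\right) + 2\right)\right)^{2} = \left(\left(1 + 24 \left(-4\right)\right) + \left(\left(-5 - 4\right) + 2\right)\right)^{2} = \left(\left(1 - 96\right) + \left(-9 + 2\right)\right)^{2} = \left(-95 - 7\right)^{2} = \left(-102\right)^{2} = 10404$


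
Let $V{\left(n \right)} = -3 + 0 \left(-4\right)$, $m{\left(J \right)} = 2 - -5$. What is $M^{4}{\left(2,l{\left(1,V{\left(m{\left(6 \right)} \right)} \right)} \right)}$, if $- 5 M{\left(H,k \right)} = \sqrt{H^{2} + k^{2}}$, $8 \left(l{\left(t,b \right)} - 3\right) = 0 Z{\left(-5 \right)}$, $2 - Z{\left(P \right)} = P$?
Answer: $\frac{169}{625} \approx 0.2704$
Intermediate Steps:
$m{\left(J \right)} = 7$ ($m{\left(J \right)} = 2 + 5 = 7$)
$Z{\left(P \right)} = 2 - P$
$V{\left(n \right)} = -3$ ($V{\left(n \right)} = -3 + 0 = -3$)
$l{\left(t,b \right)} = 3$ ($l{\left(t,b \right)} = 3 + \frac{0 \left(2 - -5\right)}{8} = 3 + \frac{0 \left(2 + 5\right)}{8} = 3 + \frac{0 \cdot 7}{8} = 3 + \frac{1}{8} \cdot 0 = 3 + 0 = 3$)
$M{\left(H,k \right)} = - \frac{\sqrt{H^{2} + k^{2}}}{5}$
$M^{4}{\left(2,l{\left(1,V{\left(m{\left(6 \right)} \right)} \right)} \right)} = \left(- \frac{\sqrt{2^{2} + 3^{2}}}{5}\right)^{4} = \left(- \frac{\sqrt{4 + 9}}{5}\right)^{4} = \left(- \frac{\sqrt{13}}{5}\right)^{4} = \frac{169}{625}$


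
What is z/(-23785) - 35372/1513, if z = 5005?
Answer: -169779117/7197341 ≈ -23.589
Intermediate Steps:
z/(-23785) - 35372/1513 = 5005/(-23785) - 35372/1513 = 5005*(-1/23785) - 35372*1/1513 = -1001/4757 - 35372/1513 = -169779117/7197341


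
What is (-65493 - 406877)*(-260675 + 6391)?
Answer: 120116133080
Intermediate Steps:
(-65493 - 406877)*(-260675 + 6391) = -472370*(-254284) = 120116133080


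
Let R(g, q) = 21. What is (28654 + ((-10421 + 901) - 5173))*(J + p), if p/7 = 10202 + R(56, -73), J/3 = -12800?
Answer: 462960721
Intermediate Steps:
J = -38400 (J = 3*(-12800) = -38400)
p = 71561 (p = 7*(10202 + 21) = 7*10223 = 71561)
(28654 + ((-10421 + 901) - 5173))*(J + p) = (28654 + ((-10421 + 901) - 5173))*(-38400 + 71561) = (28654 + (-9520 - 5173))*33161 = (28654 - 14693)*33161 = 13961*33161 = 462960721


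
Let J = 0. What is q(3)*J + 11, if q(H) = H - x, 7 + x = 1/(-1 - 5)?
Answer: 11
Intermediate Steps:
x = -43/6 (x = -7 + 1/(-1 - 5) = -7 + 1/(-6) = -7 - ⅙ = -43/6 ≈ -7.1667)
q(H) = 43/6 + H (q(H) = H - 1*(-43/6) = H + 43/6 = 43/6 + H)
q(3)*J + 11 = (43/6 + 3)*0 + 11 = (61/6)*0 + 11 = 0 + 11 = 11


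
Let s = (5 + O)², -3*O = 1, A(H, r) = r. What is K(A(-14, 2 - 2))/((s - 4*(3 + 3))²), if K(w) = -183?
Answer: -14823/400 ≈ -37.057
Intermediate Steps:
O = -⅓ (O = -⅓*1 = -⅓ ≈ -0.33333)
s = 196/9 (s = (5 - ⅓)² = (14/3)² = 196/9 ≈ 21.778)
K(A(-14, 2 - 2))/((s - 4*(3 + 3))²) = -183/(196/9 - 4*(3 + 3))² = -183/(196/9 - 4*6)² = -183/(196/9 - 24)² = -183/((-20/9)²) = -183/400/81 = -183*81/400 = -14823/400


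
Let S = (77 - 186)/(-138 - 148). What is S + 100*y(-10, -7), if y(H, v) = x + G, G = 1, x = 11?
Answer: 343309/286 ≈ 1200.4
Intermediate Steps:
y(H, v) = 12 (y(H, v) = 11 + 1 = 12)
S = 109/286 (S = -109/(-286) = -109*(-1/286) = 109/286 ≈ 0.38112)
S + 100*y(-10, -7) = 109/286 + 100*12 = 109/286 + 1200 = 343309/286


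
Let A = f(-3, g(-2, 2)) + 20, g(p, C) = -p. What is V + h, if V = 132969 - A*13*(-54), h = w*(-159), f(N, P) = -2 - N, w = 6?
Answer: 146757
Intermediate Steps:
A = 21 (A = (-2 - 1*(-3)) + 20 = (-2 + 3) + 20 = 1 + 20 = 21)
h = -954 (h = 6*(-159) = -954)
V = 147711 (V = 132969 - 21*13*(-54) = 132969 - 273*(-54) = 132969 - 1*(-14742) = 132969 + 14742 = 147711)
V + h = 147711 - 954 = 146757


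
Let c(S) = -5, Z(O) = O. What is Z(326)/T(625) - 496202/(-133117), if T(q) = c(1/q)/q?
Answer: -5424021548/133117 ≈ -40746.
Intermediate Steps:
T(q) = -5/q
Z(326)/T(625) - 496202/(-133117) = 326/((-5/625)) - 496202/(-133117) = 326/((-5*1/625)) - 496202*(-1/133117) = 326/(-1/125) + 496202/133117 = 326*(-125) + 496202/133117 = -40750 + 496202/133117 = -5424021548/133117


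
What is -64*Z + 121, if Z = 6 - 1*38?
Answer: 2169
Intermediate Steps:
Z = -32 (Z = 6 - 38 = -32)
-64*Z + 121 = -64*(-32) + 121 = 2048 + 121 = 2169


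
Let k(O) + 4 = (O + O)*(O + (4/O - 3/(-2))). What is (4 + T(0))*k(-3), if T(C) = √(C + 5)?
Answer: 52 + 13*√5 ≈ 81.069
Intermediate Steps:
T(C) = √(5 + C)
k(O) = -4 + 2*O*(3/2 + O + 4/O) (k(O) = -4 + (O + O)*(O + (4/O - 3/(-2))) = -4 + (2*O)*(O + (4/O - 3*(-½))) = -4 + (2*O)*(O + (4/O + 3/2)) = -4 + (2*O)*(O + (3/2 + 4/O)) = -4 + (2*O)*(3/2 + O + 4/O) = -4 + 2*O*(3/2 + O + 4/O))
(4 + T(0))*k(-3) = (4 + √(5 + 0))*(4 + 2*(-3)² + 3*(-3)) = (4 + √5)*(4 + 2*9 - 9) = (4 + √5)*(4 + 18 - 9) = (4 + √5)*13 = 52 + 13*√5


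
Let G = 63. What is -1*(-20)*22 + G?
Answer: 503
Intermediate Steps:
-1*(-20)*22 + G = -1*(-20)*22 + 63 = 20*22 + 63 = 440 + 63 = 503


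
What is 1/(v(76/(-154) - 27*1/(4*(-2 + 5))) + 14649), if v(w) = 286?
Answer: 1/14935 ≈ 6.6957e-5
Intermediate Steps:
1/(v(76/(-154) - 27*1/(4*(-2 + 5))) + 14649) = 1/(286 + 14649) = 1/14935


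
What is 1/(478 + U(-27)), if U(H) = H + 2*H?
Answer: 1/397 ≈ 0.0025189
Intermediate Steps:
U(H) = 3*H
1/(478 + U(-27)) = 1/(478 + 3*(-27)) = 1/(478 - 81) = 1/397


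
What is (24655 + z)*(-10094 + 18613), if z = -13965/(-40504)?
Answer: 8507414884115/40504 ≈ 2.1004e+8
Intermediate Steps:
z = 13965/40504 (z = -13965*(-1/40504) = 13965/40504 ≈ 0.34478)
(24655 + z)*(-10094 + 18613) = (24655 + 13965/40504)*(-10094 + 18613) = (998640085/40504)*8519 = 8507414884115/40504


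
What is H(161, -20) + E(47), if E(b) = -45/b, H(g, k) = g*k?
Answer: -151385/47 ≈ -3221.0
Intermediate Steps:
H(161, -20) + E(47) = 161*(-20) - 45/47 = -3220 - 45*1/47 = -3220 - 45/47 = -151385/47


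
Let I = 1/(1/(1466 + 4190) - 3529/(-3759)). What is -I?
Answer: -3037272/2851969 ≈ -1.0650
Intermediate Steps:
I = 3037272/2851969 (I = 1/(1/5656 - 3529*(-1/3759)) = 1/(1/5656 + 3529/3759) = 1/(2851969/3037272) = 3037272/2851969 ≈ 1.0650)
-I = -1*3037272/2851969 = -3037272/2851969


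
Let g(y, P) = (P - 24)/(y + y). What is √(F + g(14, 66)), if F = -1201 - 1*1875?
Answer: I*√12298/2 ≈ 55.448*I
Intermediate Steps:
g(y, P) = (-24 + P)/(2*y) (g(y, P) = (-24 + P)/((2*y)) = (-24 + P)*(1/(2*y)) = (-24 + P)/(2*y))
F = -3076 (F = -1201 - 1875 = -3076)
√(F + g(14, 66)) = √(-3076 + (½)*(-24 + 66)/14) = √(-3076 + (½)*(1/14)*42) = √(-3076 + 3/2) = √(-6149/2) = I*√12298/2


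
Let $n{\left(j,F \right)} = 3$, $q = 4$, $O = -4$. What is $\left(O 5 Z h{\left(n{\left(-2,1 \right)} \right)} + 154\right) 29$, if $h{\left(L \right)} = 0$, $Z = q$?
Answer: $4466$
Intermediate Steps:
$Z = 4$
$\left(O 5 Z h{\left(n{\left(-2,1 \right)} \right)} + 154\right) 29 = \left(- 4 \cdot 5 \cdot 4 \cdot 0 + 154\right) 29 = \left(\left(-4\right) 20 \cdot 0 + 154\right) 29 = \left(\left(-80\right) 0 + 154\right) 29 = \left(0 + 154\right) 29 = 154 \cdot 29 = 4466$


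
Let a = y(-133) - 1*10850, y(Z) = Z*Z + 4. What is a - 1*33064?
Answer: -26221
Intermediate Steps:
y(Z) = 4 + Z² (y(Z) = Z² + 4 = 4 + Z²)
a = 6843 (a = (4 + (-133)²) - 1*10850 = (4 + 17689) - 10850 = 17693 - 10850 = 6843)
a - 1*33064 = 6843 - 1*33064 = 6843 - 33064 = -26221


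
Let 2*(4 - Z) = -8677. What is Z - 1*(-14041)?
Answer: 36767/2 ≈ 18384.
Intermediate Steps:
Z = 8685/2 (Z = 4 - ½*(-8677) = 4 + 8677/2 = 8685/2 ≈ 4342.5)
Z - 1*(-14041) = 8685/2 - 1*(-14041) = 8685/2 + 14041 = 36767/2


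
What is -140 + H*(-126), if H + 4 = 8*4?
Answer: -3668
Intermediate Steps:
H = 28 (H = -4 + 8*4 = -4 + 32 = 28)
-140 + H*(-126) = -140 + 28*(-126) = -140 - 3528 = -3668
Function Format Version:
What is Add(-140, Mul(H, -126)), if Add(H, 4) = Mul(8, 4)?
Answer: -3668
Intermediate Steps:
H = 28 (H = Add(-4, Mul(8, 4)) = Add(-4, 32) = 28)
Add(-140, Mul(H, -126)) = Add(-140, Mul(28, -126)) = Add(-140, -3528) = -3668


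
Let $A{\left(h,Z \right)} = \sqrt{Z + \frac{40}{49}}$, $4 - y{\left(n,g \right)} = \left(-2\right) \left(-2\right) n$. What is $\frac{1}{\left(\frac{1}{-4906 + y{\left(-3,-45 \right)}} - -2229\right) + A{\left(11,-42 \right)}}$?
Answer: $\frac{2611703234490}{5821534230205369} - \frac{167384700 i \sqrt{2018}}{5821534230205369} \approx 0.00044863 - 1.2916 \cdot 10^{-6} i$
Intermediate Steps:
$y{\left(n,g \right)} = 4 - 4 n$ ($y{\left(n,g \right)} = 4 - \left(-2\right) \left(-2\right) n = 4 - 4 n$)
$A{\left(h,Z \right)} = \sqrt{\frac{40}{49} + Z}$ ($A{\left(h,Z \right)} = \sqrt{Z + 40 \cdot \frac{1}{49}} = \sqrt{Z + \frac{40}{49}} = \sqrt{\frac{40}{49} + Z}$)
$\frac{1}{\left(\frac{1}{-4906 + y{\left(-3,-45 \right)}} - -2229\right) + A{\left(11,-42 \right)}} = \frac{1}{\left(\frac{1}{-4906 + \left(4 - -12\right)} - -2229\right) + \frac{\sqrt{40 + 49 \left(-42\right)}}{7}} = \frac{1}{\left(\frac{1}{-4906 + \left(4 + 12\right)} + 2229\right) + \frac{\sqrt{40 - 2058}}{7}} = \frac{1}{\left(\frac{1}{-4906 + 16} + 2229\right) + \frac{\sqrt{-2018}}{7}} = \frac{1}{\left(\frac{1}{-4890} + 2229\right) + \frac{i \sqrt{2018}}{7}} = \frac{1}{\left(- \frac{1}{4890} + 2229\right) + \frac{i \sqrt{2018}}{7}} = \frac{1}{\frac{10899809}{4890} + \frac{i \sqrt{2018}}{7}}$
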